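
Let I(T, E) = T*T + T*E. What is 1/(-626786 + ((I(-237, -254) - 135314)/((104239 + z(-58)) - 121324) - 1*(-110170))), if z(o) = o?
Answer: -17143/8856329141 ≈ -1.9357e-6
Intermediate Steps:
I(T, E) = T**2 + E*T
1/(-626786 + ((I(-237, -254) - 135314)/((104239 + z(-58)) - 121324) - 1*(-110170))) = 1/(-626786 + ((-237*(-254 - 237) - 135314)/((104239 - 58) - 121324) - 1*(-110170))) = 1/(-626786 + ((-237*(-491) - 135314)/(104181 - 121324) + 110170)) = 1/(-626786 + ((116367 - 135314)/(-17143) + 110170)) = 1/(-626786 + (-18947*(-1/17143) + 110170)) = 1/(-626786 + (18947/17143 + 110170)) = 1/(-626786 + 1888663257/17143) = 1/(-8856329141/17143) = -17143/8856329141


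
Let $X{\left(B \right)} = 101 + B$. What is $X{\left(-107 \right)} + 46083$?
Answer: $46077$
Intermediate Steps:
$X{\left(-107 \right)} + 46083 = \left(101 - 107\right) + 46083 = -6 + 46083 = 46077$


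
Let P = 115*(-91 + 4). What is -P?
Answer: 10005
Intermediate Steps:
P = -10005 (P = 115*(-87) = -10005)
-P = -1*(-10005) = 10005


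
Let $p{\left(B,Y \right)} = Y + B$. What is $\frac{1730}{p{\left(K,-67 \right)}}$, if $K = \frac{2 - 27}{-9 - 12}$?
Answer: $- \frac{18165}{691} \approx -26.288$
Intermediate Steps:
$K = \frac{25}{21}$ ($K = - \frac{25}{-21} = \left(-25\right) \left(- \frac{1}{21}\right) = \frac{25}{21} \approx 1.1905$)
$p{\left(B,Y \right)} = B + Y$
$\frac{1730}{p{\left(K,-67 \right)}} = \frac{1730}{\frac{25}{21} - 67} = \frac{1730}{- \frac{1382}{21}} = 1730 \left(- \frac{21}{1382}\right) = - \frac{18165}{691}$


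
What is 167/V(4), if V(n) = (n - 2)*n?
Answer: 167/8 ≈ 20.875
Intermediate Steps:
V(n) = n*(-2 + n) (V(n) = (-2 + n)*n = n*(-2 + n))
167/V(4) = 167/((4*(-2 + 4))) = 167/((4*2)) = 167/8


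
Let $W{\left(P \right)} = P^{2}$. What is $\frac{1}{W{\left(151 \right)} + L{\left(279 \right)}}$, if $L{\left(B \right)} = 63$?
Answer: $\frac{1}{22864} \approx 4.3737 \cdot 10^{-5}$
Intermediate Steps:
$\frac{1}{W{\left(151 \right)} + L{\left(279 \right)}} = \frac{1}{151^{2} + 63} = \frac{1}{22801 + 63} = \frac{1}{22864}$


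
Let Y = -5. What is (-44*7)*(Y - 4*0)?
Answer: 1540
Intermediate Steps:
(-44*7)*(Y - 4*0) = (-44*7)*(-5 - 4*0) = -308*(-5 + 0) = -308*(-5) = 1540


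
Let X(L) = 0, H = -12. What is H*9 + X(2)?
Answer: -108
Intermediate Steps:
H*9 + X(2) = -12*9 + 0 = -108 + 0 = -108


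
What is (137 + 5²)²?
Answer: 26244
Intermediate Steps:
(137 + 5²)² = (137 + 25)² = 162² = 26244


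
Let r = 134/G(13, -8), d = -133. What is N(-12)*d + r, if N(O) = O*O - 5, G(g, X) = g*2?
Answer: -240264/13 ≈ -18482.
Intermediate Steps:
G(g, X) = 2*g
N(O) = -5 + O² (N(O) = O² - 5 = -5 + O²)
r = 67/13 (r = 134/((2*13)) = 134/26 = 134*(1/26) = 67/13 ≈ 5.1538)
N(-12)*d + r = (-5 + (-12)²)*(-133) + 67/13 = (-5 + 144)*(-133) + 67/13 = 139*(-133) + 67/13 = -18487 + 67/13 = -240264/13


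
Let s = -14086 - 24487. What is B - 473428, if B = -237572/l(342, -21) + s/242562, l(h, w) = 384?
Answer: -613257326185/1293664 ≈ -4.7405e+5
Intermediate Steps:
s = -38573
B = -800565993/1293664 (B = -237572/384 - 38573/242562 = -237572*1/384 - 38573*1/242562 = -59393/96 - 38573/242562 = -800565993/1293664 ≈ -618.84)
B - 473428 = -800565993/1293664 - 473428 = -613257326185/1293664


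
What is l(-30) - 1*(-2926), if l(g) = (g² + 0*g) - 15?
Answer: 3811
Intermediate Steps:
l(g) = -15 + g² (l(g) = (g² + 0) - 15 = g² - 15 = -15 + g²)
l(-30) - 1*(-2926) = (-15 + (-30)²) - 1*(-2926) = (-15 + 900) + 2926 = 885 + 2926 = 3811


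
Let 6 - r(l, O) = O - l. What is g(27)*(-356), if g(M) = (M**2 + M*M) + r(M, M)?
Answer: -521184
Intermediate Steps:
r(l, O) = 6 + l - O (r(l, O) = 6 - (O - l) = 6 + (l - O) = 6 + l - O)
g(M) = 6 + 2*M**2 (g(M) = (M**2 + M*M) + (6 + M - M) = (M**2 + M**2) + 6 = 2*M**2 + 6 = 6 + 2*M**2)
g(27)*(-356) = (6 + 2*27**2)*(-356) = (6 + 2*729)*(-356) = (6 + 1458)*(-356) = 1464*(-356) = -521184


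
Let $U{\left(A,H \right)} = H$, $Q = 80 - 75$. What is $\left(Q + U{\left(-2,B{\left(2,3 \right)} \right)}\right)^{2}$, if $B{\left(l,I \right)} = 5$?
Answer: $100$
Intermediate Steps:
$Q = 5$ ($Q = 80 - 75 = 5$)
$\left(Q + U{\left(-2,B{\left(2,3 \right)} \right)}\right)^{2} = \left(5 + 5\right)^{2} = 10^{2} = 100$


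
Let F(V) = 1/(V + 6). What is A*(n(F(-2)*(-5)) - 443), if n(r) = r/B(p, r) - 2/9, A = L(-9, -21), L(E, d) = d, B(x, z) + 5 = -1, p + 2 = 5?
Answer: 223279/24 ≈ 9303.3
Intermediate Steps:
p = 3 (p = -2 + 5 = 3)
B(x, z) = -6 (B(x, z) = -5 - 1 = -6)
F(V) = 1/(6 + V)
A = -21
n(r) = -2/9 - r/6 (n(r) = r/(-6) - 2/9 = r*(-1/6) - 2*1/9 = -r/6 - 2/9 = -2/9 - r/6)
A*(n(F(-2)*(-5)) - 443) = -21*((-2/9 - (-5)/(6*(6 - 2))) - 443) = -21*((-2/9 - (-5)/(6*4)) - 443) = -21*((-2/9 - (-5)/24) - 443) = -21*((-2/9 - 1/6*(-5/4)) - 443) = -21*((-2/9 + 5/24) - 443) = -21*(-1/72 - 443) = -21*(-31897/72) = 223279/24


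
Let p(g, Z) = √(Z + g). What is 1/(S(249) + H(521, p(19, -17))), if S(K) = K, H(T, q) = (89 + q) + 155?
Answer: 493/243047 - √2/243047 ≈ 0.0020226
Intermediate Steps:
H(T, q) = 244 + q
1/(S(249) + H(521, p(19, -17))) = 1/(249 + (244 + √(-17 + 19))) = 1/(249 + (244 + √2)) = 1/(493 + √2)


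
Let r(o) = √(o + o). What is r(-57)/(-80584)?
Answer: -I*√114/80584 ≈ -0.0001325*I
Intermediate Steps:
r(o) = √2*√o (r(o) = √(2*o) = √2*√o)
r(-57)/(-80584) = (√2*√(-57))/(-80584) = (√2*(I*√57))*(-1/80584) = (I*√114)*(-1/80584) = -I*√114/80584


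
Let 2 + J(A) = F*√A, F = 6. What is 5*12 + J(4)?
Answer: 70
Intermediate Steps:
J(A) = -2 + 6*√A
5*12 + J(4) = 5*12 + (-2 + 6*√4) = 60 + (-2 + 6*2) = 60 + (-2 + 12) = 60 + 10 = 70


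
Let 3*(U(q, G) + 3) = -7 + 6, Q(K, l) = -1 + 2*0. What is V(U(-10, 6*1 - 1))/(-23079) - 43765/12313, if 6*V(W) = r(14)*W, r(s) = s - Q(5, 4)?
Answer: -432835640/121787883 ≈ -3.5540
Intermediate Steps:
Q(K, l) = -1 (Q(K, l) = -1 + 0 = -1)
r(s) = 1 + s (r(s) = s - 1*(-1) = s + 1 = 1 + s)
U(q, G) = -10/3 (U(q, G) = -3 + (-7 + 6)/3 = -3 + (⅓)*(-1) = -3 - ⅓ = -10/3)
V(W) = 5*W/2 (V(W) = ((1 + 14)*W)/6 = (15*W)/6 = 5*W/2)
V(U(-10, 6*1 - 1))/(-23079) - 43765/12313 = ((5/2)*(-10/3))/(-23079) - 43765/12313 = -25/3*(-1/23079) - 43765*1/12313 = 25/69237 - 43765/12313 = -432835640/121787883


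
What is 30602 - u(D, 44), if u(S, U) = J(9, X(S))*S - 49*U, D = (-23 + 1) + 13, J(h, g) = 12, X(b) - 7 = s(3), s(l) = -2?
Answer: 32866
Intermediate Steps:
X(b) = 5 (X(b) = 7 - 2 = 5)
D = -9 (D = -22 + 13 = -9)
u(S, U) = -49*U + 12*S (u(S, U) = 12*S - 49*U = -49*U + 12*S)
30602 - u(D, 44) = 30602 - (-49*44 + 12*(-9)) = 30602 - (-2156 - 108) = 30602 - 1*(-2264) = 30602 + 2264 = 32866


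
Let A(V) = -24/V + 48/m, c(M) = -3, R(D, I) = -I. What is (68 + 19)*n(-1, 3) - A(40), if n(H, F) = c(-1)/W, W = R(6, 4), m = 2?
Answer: 837/20 ≈ 41.850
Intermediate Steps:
W = -4 (W = -1*4 = -4)
A(V) = 24 - 24/V (A(V) = -24/V + 48/2 = -24/V + 48*(½) = -24/V + 24 = 24 - 24/V)
n(H, F) = ¾ (n(H, F) = -3/(-4) = -3*(-¼) = ¾)
(68 + 19)*n(-1, 3) - A(40) = (68 + 19)*(¾) - (24 - 24/40) = 87*(¾) - (24 - 24*1/40) = 261/4 - (24 - ⅗) = 261/4 - 1*117/5 = 261/4 - 117/5 = 837/20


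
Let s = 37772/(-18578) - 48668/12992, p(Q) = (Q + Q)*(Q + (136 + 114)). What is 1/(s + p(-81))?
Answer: -4310096/118026717001 ≈ -3.6518e-5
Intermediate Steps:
p(Q) = 2*Q*(250 + Q) (p(Q) = (2*Q)*(Q + 250) = (2*Q)*(250 + Q) = 2*Q*(250 + Q))
s = -24908713/4310096 (s = 37772*(-1/18578) - 48668*1/12992 = -2698/1327 - 12167/3248 = -24908713/4310096 ≈ -5.7792)
1/(s + p(-81)) = 1/(-24908713/4310096 + 2*(-81)*(250 - 81)) = 1/(-24908713/4310096 + 2*(-81)*169) = 1/(-24908713/4310096 - 27378) = 1/(-118026717001/4310096) = -4310096/118026717001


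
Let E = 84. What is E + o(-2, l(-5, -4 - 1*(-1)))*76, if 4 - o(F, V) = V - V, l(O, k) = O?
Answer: 388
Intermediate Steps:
o(F, V) = 4 (o(F, V) = 4 - (V - V) = 4 - 1*0 = 4 + 0 = 4)
E + o(-2, l(-5, -4 - 1*(-1)))*76 = 84 + 4*76 = 84 + 304 = 388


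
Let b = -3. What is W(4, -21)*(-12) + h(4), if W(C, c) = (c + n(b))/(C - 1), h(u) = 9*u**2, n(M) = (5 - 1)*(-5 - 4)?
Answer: 372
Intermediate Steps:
n(M) = -36 (n(M) = 4*(-9) = -36)
W(C, c) = (-36 + c)/(-1 + C) (W(C, c) = (c - 36)/(C - 1) = (-36 + c)/(-1 + C))
W(4, -21)*(-12) + h(4) = ((-36 - 21)/(-1 + 4))*(-12) + 9*4**2 = (-57/3)*(-12) + 9*16 = ((1/3)*(-57))*(-12) + 144 = -19*(-12) + 144 = 228 + 144 = 372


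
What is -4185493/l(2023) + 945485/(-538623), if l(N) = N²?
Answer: -6123827577704/2204330247567 ≈ -2.7781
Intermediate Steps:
-4185493/l(2023) + 945485/(-538623) = -4185493/(2023²) + 945485/(-538623) = -4185493/4092529 + 945485*(-1/538623) = -4185493*1/4092529 - 945485/538623 = -4185493/4092529 - 945485/538623 = -6123827577704/2204330247567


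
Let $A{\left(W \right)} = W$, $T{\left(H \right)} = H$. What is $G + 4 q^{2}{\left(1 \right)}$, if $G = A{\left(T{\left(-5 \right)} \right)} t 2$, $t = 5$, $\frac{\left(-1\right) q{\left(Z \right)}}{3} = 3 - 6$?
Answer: $274$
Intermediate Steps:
$q{\left(Z \right)} = 9$ ($q{\left(Z \right)} = - 3 \left(3 - 6\right) = \left(-3\right) \left(-3\right) = 9$)
$G = -50$ ($G = \left(-5\right) 5 \cdot 2 = \left(-25\right) 2 = -50$)
$G + 4 q^{2}{\left(1 \right)} = -50 + 4 \cdot 9^{2} = -50 + 4 \cdot 81 = -50 + 324 = 274$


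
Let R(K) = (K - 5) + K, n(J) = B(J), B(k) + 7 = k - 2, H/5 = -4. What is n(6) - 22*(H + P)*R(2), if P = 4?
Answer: -355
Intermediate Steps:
H = -20 (H = 5*(-4) = -20)
B(k) = -9 + k (B(k) = -7 + (k - 2) = -7 + (-2 + k) = -9 + k)
n(J) = -9 + J
R(K) = -5 + 2*K (R(K) = (-5 + K) + K = -5 + 2*K)
n(6) - 22*(H + P)*R(2) = (-9 + 6) - 22*(-20 + 4)*(-5 + 2*2) = -3 - (-352)*(-5 + 4) = -3 - (-352)*(-1) = -3 - 22*16 = -3 - 352 = -355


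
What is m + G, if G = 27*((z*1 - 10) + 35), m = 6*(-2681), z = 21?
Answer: -14844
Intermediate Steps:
m = -16086
G = 1242 (G = 27*((21*1 - 10) + 35) = 27*((21 - 10) + 35) = 27*(11 + 35) = 27*46 = 1242)
m + G = -16086 + 1242 = -14844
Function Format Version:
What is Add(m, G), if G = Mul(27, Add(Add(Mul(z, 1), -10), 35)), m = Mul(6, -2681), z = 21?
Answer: -14844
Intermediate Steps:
m = -16086
G = 1242 (G = Mul(27, Add(Add(Mul(21, 1), -10), 35)) = Mul(27, Add(Add(21, -10), 35)) = Mul(27, Add(11, 35)) = Mul(27, 46) = 1242)
Add(m, G) = Add(-16086, 1242) = -14844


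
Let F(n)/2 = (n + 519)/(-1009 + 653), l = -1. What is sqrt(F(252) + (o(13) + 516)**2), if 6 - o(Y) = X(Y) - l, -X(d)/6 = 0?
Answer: sqrt(8600199406)/178 ≈ 521.00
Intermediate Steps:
X(d) = 0 (X(d) = -6*0 = 0)
o(Y) = 5 (o(Y) = 6 - (0 - 1*(-1)) = 6 - (0 + 1) = 6 - 1*1 = 6 - 1 = 5)
F(n) = -519/178 - n/178 (F(n) = 2*((n + 519)/(-1009 + 653)) = 2*((519 + n)/(-356)) = 2*((519 + n)*(-1/356)) = 2*(-519/356 - n/356) = -519/178 - n/178)
sqrt(F(252) + (o(13) + 516)**2) = sqrt((-519/178 - 1/178*252) + (5 + 516)**2) = sqrt((-519/178 - 126/89) + 521**2) = sqrt(-771/178 + 271441) = sqrt(48315727/178) = sqrt(8600199406)/178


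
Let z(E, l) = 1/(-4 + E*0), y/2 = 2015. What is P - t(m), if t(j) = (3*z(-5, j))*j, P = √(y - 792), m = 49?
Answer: 147/4 + √3238 ≈ 93.653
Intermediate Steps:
y = 4030 (y = 2*2015 = 4030)
z(E, l) = -¼ (z(E, l) = 1/(-4 + 0) = 1/(-4) = -¼)
P = √3238 (P = √(4030 - 792) = √3238 ≈ 56.903)
t(j) = -3*j/4 (t(j) = (3*(-¼))*j = -3*j/4)
P - t(m) = √3238 - (-3)*49/4 = √3238 - 1*(-147/4) = √3238 + 147/4 = 147/4 + √3238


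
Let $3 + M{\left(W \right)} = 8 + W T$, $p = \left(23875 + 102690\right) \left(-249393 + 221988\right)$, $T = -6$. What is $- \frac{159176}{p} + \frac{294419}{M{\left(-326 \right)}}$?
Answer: $\frac{1021196683986811}{6801755610825} \approx 150.14$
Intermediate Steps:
$p = -3468513825$ ($p = 126565 \left(-27405\right) = -3468513825$)
$M{\left(W \right)} = 5 - 6 W$ ($M{\left(W \right)} = -3 + \left(8 + W \left(-6\right)\right) = -3 - \left(-8 + 6 W\right) = 5 - 6 W$)
$- \frac{159176}{p} + \frac{294419}{M{\left(-326 \right)}} = - \frac{159176}{-3468513825} + \frac{294419}{5 - -1956} = \left(-159176\right) \left(- \frac{1}{3468513825}\right) + \frac{294419}{5 + 1956} = \frac{159176}{3468513825} + \frac{294419}{1961} = \frac{1021196683986811}{6801755610825}$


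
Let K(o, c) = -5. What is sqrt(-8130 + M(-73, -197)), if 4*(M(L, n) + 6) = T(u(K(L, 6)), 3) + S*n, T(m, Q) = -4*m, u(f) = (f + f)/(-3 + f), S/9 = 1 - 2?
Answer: I*sqrt(7694) ≈ 87.715*I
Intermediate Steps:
S = -9 (S = 9*(1 - 2) = 9*(-1) = -9)
u(f) = 2*f/(-3 + f) (u(f) = (2*f)/(-3 + f) = 2*f/(-3 + f))
M(L, n) = -29/4 - 9*n/4 (M(L, n) = -6 + (-8*(-5)/(-3 - 5) - 9*n)/4 = -6 + (-8*(-5)/(-8) - 9*n)/4 = -6 + (-8*(-5)*(-1)/8 - 9*n)/4 = -6 + (-4*5/4 - 9*n)/4 = -6 + (-5 - 9*n)/4 = -6 + (-5/4 - 9*n/4) = -29/4 - 9*n/4)
sqrt(-8130 + M(-73, -197)) = sqrt(-8130 + (-29/4 - 9/4*(-197))) = sqrt(-8130 + (-29/4 + 1773/4)) = sqrt(-8130 + 436) = sqrt(-7694) = I*sqrt(7694)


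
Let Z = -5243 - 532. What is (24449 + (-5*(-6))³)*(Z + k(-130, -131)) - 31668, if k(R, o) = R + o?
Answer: -310577832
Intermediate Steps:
Z = -5775
(24449 + (-5*(-6))³)*(Z + k(-130, -131)) - 31668 = (24449 + (-5*(-6))³)*(-5775 + (-130 - 131)) - 31668 = (24449 + 30³)*(-5775 - 261) - 31668 = (24449 + 27000)*(-6036) - 31668 = 51449*(-6036) - 31668 = -310546164 - 31668 = -310577832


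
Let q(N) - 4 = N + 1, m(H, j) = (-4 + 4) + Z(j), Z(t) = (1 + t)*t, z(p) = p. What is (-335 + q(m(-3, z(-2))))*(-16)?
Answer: 5248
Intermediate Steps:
Z(t) = t*(1 + t)
m(H, j) = j*(1 + j) (m(H, j) = (-4 + 4) + j*(1 + j) = 0 + j*(1 + j) = j*(1 + j))
q(N) = 5 + N (q(N) = 4 + (N + 1) = 4 + (1 + N) = 5 + N)
(-335 + q(m(-3, z(-2))))*(-16) = (-335 + (5 - 2*(1 - 2)))*(-16) = (-335 + (5 - 2*(-1)))*(-16) = (-335 + (5 + 2))*(-16) = (-335 + 7)*(-16) = -328*(-16) = 5248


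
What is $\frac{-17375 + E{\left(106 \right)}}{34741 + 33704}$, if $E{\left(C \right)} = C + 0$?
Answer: $- \frac{17269}{68445} \approx -0.2523$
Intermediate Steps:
$E{\left(C \right)} = C$
$\frac{-17375 + E{\left(106 \right)}}{34741 + 33704} = \frac{-17375 + 106}{34741 + 33704} = - \frac{17269}{68445}$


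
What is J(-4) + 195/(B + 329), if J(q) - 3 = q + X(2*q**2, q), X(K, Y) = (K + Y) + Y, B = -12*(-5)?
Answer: 9142/389 ≈ 23.501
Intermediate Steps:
B = 60
X(K, Y) = K + 2*Y
J(q) = 3 + 2*q**2 + 3*q (J(q) = 3 + (q + (2*q**2 + 2*q)) = 3 + (q + (2*q + 2*q**2)) = 3 + (2*q**2 + 3*q) = 3 + 2*q**2 + 3*q)
J(-4) + 195/(B + 329) = (3 + 2*(-4)**2 + 3*(-4)) + 195/(60 + 329) = (3 + 2*16 - 12) + 195/389 = (3 + 32 - 12) + (1/389)*195 = 23 + 195/389 = 9142/389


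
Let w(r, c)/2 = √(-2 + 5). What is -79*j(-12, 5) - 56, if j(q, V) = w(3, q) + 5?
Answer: -451 - 158*√3 ≈ -724.66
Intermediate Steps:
w(r, c) = 2*√3 (w(r, c) = 2*√(-2 + 5) = 2*√3)
j(q, V) = 5 + 2*√3 (j(q, V) = 2*√3 + 5 = 5 + 2*√3)
-79*j(-12, 5) - 56 = -79*(5 + 2*√3) - 56 = (-395 - 158*√3) - 56 = -451 - 158*√3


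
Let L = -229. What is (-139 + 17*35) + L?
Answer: 227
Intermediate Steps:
(-139 + 17*35) + L = (-139 + 17*35) - 229 = (-139 + 595) - 229 = 456 - 229 = 227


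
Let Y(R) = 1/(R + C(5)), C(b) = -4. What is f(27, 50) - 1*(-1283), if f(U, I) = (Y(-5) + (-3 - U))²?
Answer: 177364/81 ≈ 2189.7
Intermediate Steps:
Y(R) = 1/(-4 + R) (Y(R) = 1/(R - 4) = 1/(-4 + R))
f(U, I) = (-28/9 - U)² (f(U, I) = (1/(-4 - 5) + (-3 - U))² = (1/(-9) + (-3 - U))² = (-⅑ + (-3 - U))² = (-28/9 - U)²)
f(27, 50) - 1*(-1283) = (28 + 9*27)²/81 - 1*(-1283) = (28 + 243)²/81 + 1283 = (1/81)*271² + 1283 = (1/81)*73441 + 1283 = 73441/81 + 1283 = 177364/81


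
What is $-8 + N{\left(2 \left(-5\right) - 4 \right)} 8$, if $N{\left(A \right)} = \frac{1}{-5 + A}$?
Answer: $- \frac{160}{19} \approx -8.4211$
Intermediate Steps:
$-8 + N{\left(2 \left(-5\right) - 4 \right)} 8 = -8 + \frac{1}{-5 + \left(2 \left(-5\right) - 4\right)} 8 = -8 + \frac{1}{-5 - 14} \cdot 8 = -8 + \frac{1}{-19} \cdot 8 = -8 - \frac{8}{19} = - \frac{160}{19}$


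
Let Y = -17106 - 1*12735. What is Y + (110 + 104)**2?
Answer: 15955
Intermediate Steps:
Y = -29841 (Y = -17106 - 12735 = -29841)
Y + (110 + 104)**2 = -29841 + (110 + 104)**2 = -29841 + 214**2 = -29841 + 45796 = 15955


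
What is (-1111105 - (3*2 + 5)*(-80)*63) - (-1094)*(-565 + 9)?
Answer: -1663929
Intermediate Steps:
(-1111105 - (3*2 + 5)*(-80)*63) - (-1094)*(-565 + 9) = (-1111105 - (6 + 5)*(-80)*63) - (-1094)*(-556) = (-1111105 - 11*(-80)*63) - 1*608264 = (-1111105 - (-880)*63) - 608264 = (-1111105 - 1*(-55440)) - 608264 = (-1111105 + 55440) - 608264 = -1055665 - 608264 = -1663929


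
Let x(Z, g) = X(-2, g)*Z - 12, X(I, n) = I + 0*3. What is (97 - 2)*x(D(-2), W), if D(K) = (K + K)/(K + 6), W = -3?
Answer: -950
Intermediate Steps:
X(I, n) = I (X(I, n) = I + 0 = I)
D(K) = 2*K/(6 + K) (D(K) = (2*K)/(6 + K) = 2*K/(6 + K))
x(Z, g) = -12 - 2*Z (x(Z, g) = -2*Z - 12 = -12 - 2*Z)
(97 - 2)*x(D(-2), W) = (97 - 2)*(-12 - 4*(-2)/(6 - 2)) = 95*(-12 - 4*(-2)/4) = 95*(-12 - 2*(-1)) = 95*(-12 + 2) = 95*(-10) = -950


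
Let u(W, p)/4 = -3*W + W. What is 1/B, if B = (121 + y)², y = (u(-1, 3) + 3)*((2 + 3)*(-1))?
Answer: 1/4356 ≈ 0.00022957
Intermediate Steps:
u(W, p) = -8*W (u(W, p) = 4*(-3*W + W) = 4*(-2*W) = -8*W)
y = -55 (y = (-8*(-1) + 3)*((2 + 3)*(-1)) = (8 + 3)*(5*(-1)) = 11*(-5) = -55)
B = 4356 (B = (121 - 55)² = 66² = 4356)
1/B = 1/4356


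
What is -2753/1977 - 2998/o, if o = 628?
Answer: -3827965/620778 ≈ -6.1664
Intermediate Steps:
-2753/1977 - 2998/o = -2753/1977 - 2998/628 = -2753*1/1977 - 2998*1/628 = -2753/1977 - 1499/314 = -3827965/620778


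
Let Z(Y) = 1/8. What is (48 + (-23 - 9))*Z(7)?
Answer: 2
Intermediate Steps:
Z(Y) = 1/8
(48 + (-23 - 9))*Z(7) = (48 + (-23 - 9))*(1/8) = (48 - 32)*(1/8) = 16*(1/8) = 2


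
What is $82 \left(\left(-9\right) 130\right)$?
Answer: $-95940$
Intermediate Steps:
$82 \left(\left(-9\right) 130\right) = 82 \left(-1170\right) = -95940$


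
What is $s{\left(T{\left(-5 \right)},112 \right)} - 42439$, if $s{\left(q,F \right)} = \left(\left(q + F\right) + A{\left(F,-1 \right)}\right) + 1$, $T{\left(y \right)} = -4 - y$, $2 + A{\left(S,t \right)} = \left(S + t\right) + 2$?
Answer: $-42214$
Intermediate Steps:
$A{\left(S,t \right)} = S + t$ ($A{\left(S,t \right)} = -2 + \left(\left(S + t\right) + 2\right) = -2 + \left(2 + S + t\right) = S + t$)
$s{\left(q,F \right)} = q + 2 F$ ($s{\left(q,F \right)} = \left(\left(q + F\right) + \left(F - 1\right)\right) + 1 = \left(\left(F + q\right) + \left(-1 + F\right)\right) + 1 = \left(-1 + q + 2 F\right) + 1 = q + 2 F$)
$s{\left(T{\left(-5 \right)},112 \right)} - 42439 = \left(\left(-4 - -5\right) + 2 \cdot 112\right) - 42439 = \left(\left(-4 + 5\right) + 224\right) - 42439 = \left(1 + 224\right) - 42439 = 225 - 42439 = -42214$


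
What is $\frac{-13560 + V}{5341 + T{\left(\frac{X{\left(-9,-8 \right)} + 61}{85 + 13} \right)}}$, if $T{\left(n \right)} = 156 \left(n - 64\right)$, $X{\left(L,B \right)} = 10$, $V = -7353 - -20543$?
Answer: $\frac{18130}{221969} \approx 0.081678$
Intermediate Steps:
$V = 13190$ ($V = -7353 + 20543 = 13190$)
$T{\left(n \right)} = -9984 + 156 n$ ($T{\left(n \right)} = 156 \left(-64 + n\right) = -9984 + 156 n$)
$\frac{-13560 + V}{5341 + T{\left(\frac{X{\left(-9,-8 \right)} + 61}{85 + 13} \right)}} = \frac{-13560 + 13190}{5341 - \left(9984 - 156 \frac{10 + 61}{85 + 13}\right)} = - \frac{370}{5341 - \left(9984 - 156 \cdot \frac{71}{98}\right)} = - \frac{370}{5341 - \left(9984 - 156 \cdot 71 \cdot \frac{1}{98}\right)} = - \frac{370}{5341 + \left(-9984 + 156 \cdot \frac{71}{98}\right)} = - \frac{370}{5341 + \left(-9984 + \frac{5538}{49}\right)} = - \frac{370}{5341 - \frac{483678}{49}} = - \frac{370}{- \frac{221969}{49}} = \left(-370\right) \left(- \frac{49}{221969}\right) = \frac{18130}{221969}$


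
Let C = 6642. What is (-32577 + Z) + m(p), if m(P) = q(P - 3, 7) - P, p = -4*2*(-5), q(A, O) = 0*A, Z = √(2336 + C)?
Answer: -32617 + 67*√2 ≈ -32522.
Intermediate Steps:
Z = 67*√2 (Z = √(2336 + 6642) = √8978 = 67*√2 ≈ 94.752)
q(A, O) = 0
p = 40 (p = -8*(-5) = 40)
m(P) = -P (m(P) = 0 - P = -P)
(-32577 + Z) + m(p) = (-32577 + 67*√2) - 1*40 = (-32577 + 67*√2) - 40 = -32617 + 67*√2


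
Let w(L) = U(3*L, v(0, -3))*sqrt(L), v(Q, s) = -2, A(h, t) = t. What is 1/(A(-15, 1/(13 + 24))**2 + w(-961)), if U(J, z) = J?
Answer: 1369/14969923076579770 + 167499391053*I/14969923076579770 ≈ 9.145e-14 + 1.1189e-5*I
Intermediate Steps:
w(L) = 3*L**(3/2) (w(L) = (3*L)*sqrt(L) = 3*L**(3/2))
1/(A(-15, 1/(13 + 24))**2 + w(-961)) = 1/((1/(13 + 24))**2 + 3*(-961)**(3/2)) = 1/((1/37)**2 + 3*(-29791*I)) = 1/((1/37)**2 - 89373*I) = 1/(1/1369 - 89373*I) = 1874161*(1/1369 + 89373*I)/14969923076579770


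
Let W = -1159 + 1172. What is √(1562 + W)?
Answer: 15*√7 ≈ 39.686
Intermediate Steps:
W = 13
√(1562 + W) = √(1562 + 13) = √1575 = 15*√7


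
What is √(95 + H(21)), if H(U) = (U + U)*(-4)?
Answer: I*√73 ≈ 8.544*I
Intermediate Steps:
H(U) = -8*U (H(U) = (2*U)*(-4) = -8*U)
√(95 + H(21)) = √(95 - 8*21) = √(95 - 168) = √(-73) = I*√73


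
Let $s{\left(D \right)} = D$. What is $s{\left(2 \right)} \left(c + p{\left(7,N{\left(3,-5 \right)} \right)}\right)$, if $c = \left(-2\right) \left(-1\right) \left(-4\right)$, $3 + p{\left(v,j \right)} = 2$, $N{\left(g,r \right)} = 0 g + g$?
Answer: $-18$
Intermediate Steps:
$N{\left(g,r \right)} = g$ ($N{\left(g,r \right)} = 0 + g = g$)
$p{\left(v,j \right)} = -1$ ($p{\left(v,j \right)} = -3 + 2 = -1$)
$c = -8$ ($c = 2 \left(-4\right) = -8$)
$s{\left(2 \right)} \left(c + p{\left(7,N{\left(3,-5 \right)} \right)}\right) = 2 \left(-8 - 1\right) = 2 \left(-9\right) = -18$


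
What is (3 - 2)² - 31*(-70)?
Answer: 2171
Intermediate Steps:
(3 - 2)² - 31*(-70) = 1² + 2170 = 1 + 2170 = 2171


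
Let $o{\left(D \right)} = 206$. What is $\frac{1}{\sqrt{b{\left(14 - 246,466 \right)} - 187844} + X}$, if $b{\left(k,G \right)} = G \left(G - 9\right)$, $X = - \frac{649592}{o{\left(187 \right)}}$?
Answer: $- \frac{16726994}{52612982377} - \frac{10609 \sqrt{25118}}{105225964754} \approx -0.0003339$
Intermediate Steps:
$X = - \frac{324796}{103}$ ($X = - \frac{649592}{206} = \left(-649592\right) \frac{1}{206} = - \frac{324796}{103} \approx -3153.4$)
$b{\left(k,G \right)} = G \left(-9 + G\right)$
$\frac{1}{\sqrt{b{\left(14 - 246,466 \right)} - 187844} + X} = \frac{1}{\sqrt{466 \left(-9 + 466\right) - 187844} - \frac{324796}{103}} = \frac{1}{\sqrt{466 \cdot 457 - 187844} - \frac{324796}{103}} = \frac{1}{\sqrt{212962 - 187844} - \frac{324796}{103}} = \frac{1}{\sqrt{25118} - \frac{324796}{103}} = \frac{1}{- \frac{324796}{103} + \sqrt{25118}}$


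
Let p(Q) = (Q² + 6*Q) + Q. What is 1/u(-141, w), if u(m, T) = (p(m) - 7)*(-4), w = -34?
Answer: -1/75548 ≈ -1.3237e-5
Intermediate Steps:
p(Q) = Q² + 7*Q
u(m, T) = 28 - 4*m*(7 + m) (u(m, T) = (m*(7 + m) - 7)*(-4) = (-7 + m*(7 + m))*(-4) = 28 - 4*m*(7 + m))
1/u(-141, w) = 1/(28 - 4*(-141)*(7 - 141)) = 1/(28 - 4*(-141)*(-134)) = 1/(28 - 75576) = 1/(-75548) = -1/75548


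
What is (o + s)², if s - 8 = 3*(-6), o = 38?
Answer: 784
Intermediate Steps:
s = -10 (s = 8 + 3*(-6) = 8 - 18 = -10)
(o + s)² = (38 - 10)² = 28² = 784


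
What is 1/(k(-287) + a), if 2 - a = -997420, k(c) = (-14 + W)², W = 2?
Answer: 1/997566 ≈ 1.0024e-6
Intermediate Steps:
k(c) = 144 (k(c) = (-14 + 2)² = (-12)² = 144)
a = 997422 (a = 2 - 1*(-997420) = 2 + 997420 = 997422)
1/(k(-287) + a) = 1/(144 + 997422) = 1/997566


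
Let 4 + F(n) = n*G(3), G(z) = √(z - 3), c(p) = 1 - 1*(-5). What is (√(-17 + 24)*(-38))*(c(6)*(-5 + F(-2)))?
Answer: 2052*√7 ≈ 5429.1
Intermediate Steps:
c(p) = 6 (c(p) = 1 + 5 = 6)
G(z) = √(-3 + z)
F(n) = -4 (F(n) = -4 + n*√(-3 + 3) = -4 + n*√0 = -4 + n*0 = -4 + 0 = -4)
(√(-17 + 24)*(-38))*(c(6)*(-5 + F(-2))) = (√(-17 + 24)*(-38))*(6*(-5 - 4)) = (√7*(-38))*(6*(-9)) = -38*√7*(-54) = 2052*√7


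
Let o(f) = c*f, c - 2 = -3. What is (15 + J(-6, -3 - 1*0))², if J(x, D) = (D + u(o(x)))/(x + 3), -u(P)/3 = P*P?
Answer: 2704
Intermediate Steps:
c = -1 (c = 2 - 3 = -1)
o(f) = -f
u(P) = -3*P² (u(P) = -3*P*P = -3*P²)
J(x, D) = (D - 3*x²)/(3 + x) (J(x, D) = (D - 3*x²)/(x + 3) = (D - 3*x²)/(3 + x))
(15 + J(-6, -3 - 1*0))² = (15 + ((-3 - 1*0) - 3*(-6)²)/(3 - 6))² = (15 + ((-3 + 0) - 3*36)/(-3))² = (15 - (-3 - 108)/3)² = (15 - ⅓*(-111))² = (15 + 37)² = 52² = 2704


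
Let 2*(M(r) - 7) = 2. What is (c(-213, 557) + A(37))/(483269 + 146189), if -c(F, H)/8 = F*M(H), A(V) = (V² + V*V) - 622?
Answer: 7874/314729 ≈ 0.025018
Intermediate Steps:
M(r) = 8 (M(r) = 7 + (½)*2 = 7 + 1 = 8)
A(V) = -622 + 2*V² (A(V) = (V² + V²) - 622 = 2*V² - 622 = -622 + 2*V²)
c(F, H) = -64*F (c(F, H) = -8*F*8 = -64*F)
(c(-213, 557) + A(37))/(483269 + 146189) = (-64*(-213) + (-622 + 2*37²))/(483269 + 146189) = (13632 + (-622 + 2*1369))/629458 = (13632 + (-622 + 2738))*(1/629458) = (13632 + 2116)*(1/629458) = 15748*(1/629458) = 7874/314729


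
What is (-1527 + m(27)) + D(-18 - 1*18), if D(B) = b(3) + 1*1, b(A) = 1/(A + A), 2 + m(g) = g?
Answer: -9005/6 ≈ -1500.8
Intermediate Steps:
m(g) = -2 + g
b(A) = 1/(2*A)
D(B) = 7/6 (D(B) = (½)/3 + 1*1 = (½)*(⅓) + 1 = ⅙ + 1 = 7/6)
(-1527 + m(27)) + D(-18 - 1*18) = (-1527 + (-2 + 27)) + 7/6 = (-1527 + 25) + 7/6 = -1502 + 7/6 = -9005/6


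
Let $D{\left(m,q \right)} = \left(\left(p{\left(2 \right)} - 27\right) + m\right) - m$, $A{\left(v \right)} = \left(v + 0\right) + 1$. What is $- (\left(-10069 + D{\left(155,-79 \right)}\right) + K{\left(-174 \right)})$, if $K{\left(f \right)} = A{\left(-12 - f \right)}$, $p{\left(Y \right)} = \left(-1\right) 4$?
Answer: $9937$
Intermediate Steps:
$A{\left(v \right)} = 1 + v$ ($A{\left(v \right)} = v + 1 = 1 + v$)
$p{\left(Y \right)} = -4$
$K{\left(f \right)} = -11 - f$ ($K{\left(f \right)} = 1 - \left(12 + f\right) = -11 - f$)
$D{\left(m,q \right)} = -31$ ($D{\left(m,q \right)} = \left(\left(-4 - 27\right) + m\right) - m = \left(-31 + m\right) - m = -31$)
$- (\left(-10069 + D{\left(155,-79 \right)}\right) + K{\left(-174 \right)}) = - (\left(-10069 - 31\right) - -163) = - (-10100 + \left(-11 + 174\right)) = - (-10100 + 163) = \left(-1\right) \left(-9937\right) = 9937$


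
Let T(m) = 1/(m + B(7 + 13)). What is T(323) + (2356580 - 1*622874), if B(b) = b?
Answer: 594661159/343 ≈ 1.7337e+6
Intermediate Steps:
T(m) = 1/(20 + m) (T(m) = 1/(m + (7 + 13)) = 1/(m + 20) = 1/(20 + m))
T(323) + (2356580 - 1*622874) = 1/(20 + 323) + (2356580 - 1*622874) = 1/343 + (2356580 - 622874) = 1/343 + 1733706 = 594661159/343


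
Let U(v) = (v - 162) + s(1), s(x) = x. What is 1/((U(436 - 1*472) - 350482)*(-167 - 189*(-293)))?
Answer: -1/19360987590 ≈ -5.1650e-11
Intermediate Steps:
U(v) = -161 + v (U(v) = (v - 162) + 1 = (-162 + v) + 1 = -161 + v)
1/((U(436 - 1*472) - 350482)*(-167 - 189*(-293))) = 1/(((-161 + (436 - 1*472)) - 350482)*(-167 - 189*(-293))) = 1/(((-161 + (436 - 472)) - 350482)*(-167 + 55377)) = 1/((-161 - 36) - 350482*55210) = (1/55210)/(-197 - 350482) = (1/55210)/(-350679) = -1/350679*1/55210 = -1/19360987590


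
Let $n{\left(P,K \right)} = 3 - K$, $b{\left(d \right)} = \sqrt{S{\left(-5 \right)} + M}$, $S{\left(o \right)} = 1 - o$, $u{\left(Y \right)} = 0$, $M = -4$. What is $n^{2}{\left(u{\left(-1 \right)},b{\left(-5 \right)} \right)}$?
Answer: $\left(3 - \sqrt{2}\right)^{2} \approx 2.5147$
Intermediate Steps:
$b{\left(d \right)} = \sqrt{2}$ ($b{\left(d \right)} = \sqrt{\left(1 - -5\right) - 4} = \sqrt{\left(1 + 5\right) - 4} = \sqrt{6 - 4} = \sqrt{2}$)
$n^{2}{\left(u{\left(-1 \right)},b{\left(-5 \right)} \right)} = \left(3 - \sqrt{2}\right)^{2}$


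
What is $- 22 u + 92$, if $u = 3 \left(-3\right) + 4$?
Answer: $202$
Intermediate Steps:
$u = -5$ ($u = -9 + 4 = -5$)
$- 22 u + 92 = \left(-22\right) \left(-5\right) + 92 = 110 + 92 = 202$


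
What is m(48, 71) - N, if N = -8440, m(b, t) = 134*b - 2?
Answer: 14870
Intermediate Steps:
m(b, t) = -2 + 134*b
m(48, 71) - N = (-2 + 134*48) - 1*(-8440) = (-2 + 6432) + 8440 = 6430 + 8440 = 14870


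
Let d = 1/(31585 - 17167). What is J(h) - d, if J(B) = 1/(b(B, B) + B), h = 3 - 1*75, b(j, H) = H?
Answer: -809/115344 ≈ -0.0070138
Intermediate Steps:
h = -72 (h = 3 - 75 = -72)
d = 1/14418 ≈ 6.9358e-5
J(B) = 1/(2*B) (J(B) = 1/(B + B) = 1/(2*B))
J(h) - d = (½)/(-72) - 1*1/14418 = (½)*(-1/72) - 1/14418 = -1/144 - 1/14418 = -809/115344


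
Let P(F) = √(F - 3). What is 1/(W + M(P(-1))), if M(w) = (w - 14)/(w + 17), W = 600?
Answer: 87783/52599700 - 31*I/52599700 ≈ 0.0016689 - 5.8936e-7*I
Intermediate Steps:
P(F) = √(-3 + F)
M(w) = (-14 + w)/(17 + w)
1/(W + M(P(-1))) = 1/(600 + (-14 + √(-3 - 1))/(17 + √(-3 - 1))) = 1/(600 + (-14 + √(-4))/(17 + √(-4))) = 1/(600 + (-14 + 2*I)/(17 + 2*I)) = 1/(600 + ((17 - 2*I)/293)*(-14 + 2*I)) = 1/(600 + (-14 + 2*I)*(17 - 2*I)/293)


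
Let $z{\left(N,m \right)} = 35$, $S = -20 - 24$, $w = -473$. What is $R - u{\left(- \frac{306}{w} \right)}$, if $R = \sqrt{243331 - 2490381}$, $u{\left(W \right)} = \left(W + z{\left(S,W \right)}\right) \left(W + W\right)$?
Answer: $- \frac{10318932}{223729} + 5 i \sqrt{89882} \approx -46.122 + 1499.0 i$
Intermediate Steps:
$S = -44$ ($S = -20 - 24 = -44$)
$u{\left(W \right)} = 2 W \left(35 + W\right)$ ($u{\left(W \right)} = \left(W + 35\right) \left(W + W\right) = \left(35 + W\right) 2 W = 2 W \left(35 + W\right)$)
$R = 5 i \sqrt{89882}$ ($R = \sqrt{-2247050} = 5 i \sqrt{89882} \approx 1499.0 i$)
$R - u{\left(- \frac{306}{w} \right)} = 5 i \sqrt{89882} - 2 \left(- \frac{306}{-473}\right) \left(35 - \frac{306}{-473}\right) = 5 i \sqrt{89882} - 2 \left(\left(-306\right) \left(- \frac{1}{473}\right)\right) \left(35 - - \frac{306}{473}\right) = 5 i \sqrt{89882} - 2 \cdot \frac{306}{473} \left(35 + \frac{306}{473}\right) = 5 i \sqrt{89882} - 2 \cdot \frac{306}{473} \cdot \frac{16861}{473} = 5 i \sqrt{89882} - \frac{10318932}{223729} = - \frac{10318932}{223729} + 5 i \sqrt{89882}$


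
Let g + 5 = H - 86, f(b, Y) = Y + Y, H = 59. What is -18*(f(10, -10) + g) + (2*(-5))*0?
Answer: 936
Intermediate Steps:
f(b, Y) = 2*Y
g = -32 (g = -5 + (59 - 86) = -5 - 27 = -32)
-18*(f(10, -10) + g) + (2*(-5))*0 = -18*(2*(-10) - 32) + (2*(-5))*0 = -18*(-20 - 32) - 10*0 = -18*(-52) + 0 = 936 + 0 = 936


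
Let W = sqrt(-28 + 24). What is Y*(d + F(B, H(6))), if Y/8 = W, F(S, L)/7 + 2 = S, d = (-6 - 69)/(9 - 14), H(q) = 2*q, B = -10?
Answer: -1104*I ≈ -1104.0*I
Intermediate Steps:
W = 2*I (W = sqrt(-4) = 2*I ≈ 2.0*I)
d = 15 (d = -75/(-5) = -75*(-1/5) = 15)
F(S, L) = -14 + 7*S
Y = 16*I (Y = 8*(2*I) = 16*I ≈ 16.0*I)
Y*(d + F(B, H(6))) = (16*I)*(15 + (-14 + 7*(-10))) = (16*I)*(15 + (-14 - 70)) = (16*I)*(15 - 84) = (16*I)*(-69) = -1104*I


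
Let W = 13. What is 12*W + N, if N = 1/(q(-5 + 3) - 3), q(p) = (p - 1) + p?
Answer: 1247/8 ≈ 155.88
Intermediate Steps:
q(p) = -1 + 2*p (q(p) = (-1 + p) + p = -1 + 2*p)
N = -⅛ (N = 1/((-1 + 2*(-5 + 3)) - 3) = 1/((-1 + 2*(-2)) - 3) = 1/((-1 - 4) - 3) = 1/(-5 - 3) = 1/(-8) = -⅛ ≈ -0.12500)
12*W + N = 12*13 - ⅛ = 156 - ⅛ = 1247/8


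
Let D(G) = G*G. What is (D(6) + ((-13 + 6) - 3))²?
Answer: 676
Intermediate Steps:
D(G) = G²
(D(6) + ((-13 + 6) - 3))² = (6² + ((-13 + 6) - 3))² = (36 + (-7 - 3))² = (36 - 10)² = 26² = 676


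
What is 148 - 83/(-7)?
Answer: 1119/7 ≈ 159.86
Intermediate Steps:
148 - 83/(-7) = 148 - ⅐*(-83) = 148 + 83/7 = 1119/7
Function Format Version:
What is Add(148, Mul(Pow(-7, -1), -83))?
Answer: Rational(1119, 7) ≈ 159.86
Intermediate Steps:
Add(148, Mul(Pow(-7, -1), -83)) = Add(148, Mul(Rational(-1, 7), -83)) = Add(148, Rational(83, 7)) = Rational(1119, 7)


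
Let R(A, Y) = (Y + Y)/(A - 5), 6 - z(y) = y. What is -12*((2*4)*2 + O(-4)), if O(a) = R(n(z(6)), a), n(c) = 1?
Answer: -216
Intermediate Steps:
z(y) = 6 - y
R(A, Y) = 2*Y/(-5 + A) (R(A, Y) = (2*Y)/(-5 + A) = 2*Y/(-5 + A))
O(a) = -a/2 (O(a) = 2*a/(-5 + 1) = 2*a/(-4) = 2*a*(-1/4) = -a/2)
-12*((2*4)*2 + O(-4)) = -12*((2*4)*2 - 1/2*(-4)) = -12*(8*2 + 2) = -12*(16 + 2) = -12*18 = -216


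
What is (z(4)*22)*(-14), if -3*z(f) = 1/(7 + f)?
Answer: 28/3 ≈ 9.3333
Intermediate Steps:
z(f) = -1/(3*(7 + f))
(z(4)*22)*(-14) = (-1/(21 + 3*4)*22)*(-14) = (-1/(21 + 12)*22)*(-14) = (-1/33*22)*(-14) = (-1*1/33*22)*(-14) = -1/33*22*(-14) = -⅔*(-14) = 28/3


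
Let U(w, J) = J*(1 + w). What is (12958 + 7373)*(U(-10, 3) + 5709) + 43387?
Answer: 115564129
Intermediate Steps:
(12958 + 7373)*(U(-10, 3) + 5709) + 43387 = (12958 + 7373)*(3*(1 - 10) + 5709) + 43387 = 20331*(3*(-9) + 5709) + 43387 = 20331*(-27 + 5709) + 43387 = 20331*5682 + 43387 = 115520742 + 43387 = 115564129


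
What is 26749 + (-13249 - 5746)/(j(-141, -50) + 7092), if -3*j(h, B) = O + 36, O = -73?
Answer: 570044452/21313 ≈ 26746.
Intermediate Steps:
j(h, B) = 37/3 (j(h, B) = -(-73 + 36)/3 = -⅓*(-37) = 37/3)
26749 + (-13249 - 5746)/(j(-141, -50) + 7092) = 26749 + (-13249 - 5746)/(37/3 + 7092) = 26749 - 18995/21313/3 = 26749 - 18995*3/21313 = 26749 - 56985/21313 = 570044452/21313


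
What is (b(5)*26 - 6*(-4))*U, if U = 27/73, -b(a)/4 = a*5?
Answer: -69552/73 ≈ -952.77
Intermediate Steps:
b(a) = -20*a (b(a) = -4*a*5 = -20*a)
U = 27/73 (U = 27*(1/73) = 27/73 ≈ 0.36986)
(b(5)*26 - 6*(-4))*U = (-20*5*26 - 6*(-4))*(27/73) = (-100*26 + 24)*(27/73) = (-2600 + 24)*(27/73) = -2576*27/73 = -69552/73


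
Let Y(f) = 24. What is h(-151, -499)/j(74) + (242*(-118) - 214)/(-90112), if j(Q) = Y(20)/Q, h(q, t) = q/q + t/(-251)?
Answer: 107802635/11309056 ≈ 9.5324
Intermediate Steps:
h(q, t) = 1 - t/251 (h(q, t) = 1 + t*(-1/251) = 1 - t/251)
j(Q) = 24/Q
h(-151, -499)/j(74) + (242*(-118) - 214)/(-90112) = (1 - 1/251*(-499))/((24/74)) + (242*(-118) - 214)/(-90112) = (1 + 499/251)/((24*(1/74))) + (-28556 - 214)*(-1/90112) = 750/(251*(12/37)) - 28770*(-1/90112) = (750/251)*(37/12) + 14385/45056 = 4625/502 + 14385/45056 = 107802635/11309056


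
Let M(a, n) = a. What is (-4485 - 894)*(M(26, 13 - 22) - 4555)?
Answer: 24361491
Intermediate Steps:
(-4485 - 894)*(M(26, 13 - 22) - 4555) = (-4485 - 894)*(26 - 4555) = -5379*(-4529) = 24361491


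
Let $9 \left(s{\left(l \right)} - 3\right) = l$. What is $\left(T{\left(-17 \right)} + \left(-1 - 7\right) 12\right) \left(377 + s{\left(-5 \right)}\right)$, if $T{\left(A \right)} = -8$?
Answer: $- \frac{355160}{9} \approx -39462.0$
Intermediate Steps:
$s{\left(l \right)} = 3 + \frac{l}{9}$
$\left(T{\left(-17 \right)} + \left(-1 - 7\right) 12\right) \left(377 + s{\left(-5 \right)}\right) = \left(-8 + \left(-1 - 7\right) 12\right) \left(377 + \left(3 + \frac{1}{9} \left(-5\right)\right)\right) = \left(-8 - 96\right) \left(377 + \left(3 - \frac{5}{9}\right)\right) = \left(-8 - 96\right) \left(377 + \frac{22}{9}\right) = \left(-104\right) \frac{3415}{9} = - \frac{355160}{9}$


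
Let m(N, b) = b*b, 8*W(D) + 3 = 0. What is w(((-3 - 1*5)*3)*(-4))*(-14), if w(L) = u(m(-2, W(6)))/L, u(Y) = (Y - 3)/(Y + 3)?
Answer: 427/3216 ≈ 0.13277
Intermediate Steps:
W(D) = -3/8 (W(D) = -3/8 + (1/8)*0 = -3/8 + 0 = -3/8)
m(N, b) = b**2
u(Y) = (-3 + Y)/(3 + Y)
w(L) = -61/(67*L) (w(L) = ((-3 + (-3/8)**2)/(3 + (-3/8)**2))/L = ((-3 + 9/64)/(3 + 9/64))/L = (-183/64/(201/64))/L = ((64/201)*(-183/64))/L = -61/(67*L))
w(((-3 - 1*5)*3)*(-4))*(-14) = -61*(-1/(12*(-3 - 1*5)))/67*(-14) = -61*(-1/(12*(-3 - 5)))/67*(-14) = -61/(67*(-8*3*(-4)))*(-14) = -61/(67*((-24*(-4))))*(-14) = -61/67/96*(-14) = -61/67*1/96*(-14) = -61/6432*(-14) = 427/3216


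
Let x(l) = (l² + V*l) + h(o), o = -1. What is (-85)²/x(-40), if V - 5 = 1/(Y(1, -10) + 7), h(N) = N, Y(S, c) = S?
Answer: 425/82 ≈ 5.1829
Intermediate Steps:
V = 41/8 (V = 5 + 1/(1 + 7) = 5 + 1/8 = 5 + ⅛ = 41/8 ≈ 5.1250)
x(l) = -1 + l² + 41*l/8 (x(l) = (l² + 41*l/8) - 1 = -1 + l² + 41*l/8)
(-85)²/x(-40) = (-85)²/(-1 + (-40)² + (41/8)*(-40)) = 7225/(-1 + 1600 - 205) = 7225/1394 = 7225*(1/1394) = 425/82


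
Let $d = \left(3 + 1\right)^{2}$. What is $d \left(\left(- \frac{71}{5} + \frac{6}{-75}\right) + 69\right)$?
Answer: $\frac{21888}{25} \approx 875.52$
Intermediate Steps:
$d = 16$ ($d = 4^{2} = 16$)
$d \left(\left(- \frac{71}{5} + \frac{6}{-75}\right) + 69\right) = 16 \left(\left(- \frac{71}{5} + \frac{6}{-75}\right) + 69\right) = 16 \left(\left(\left(-71\right) \frac{1}{5} + 6 \left(- \frac{1}{75}\right)\right) + 69\right) = 16 \left(\left(- \frac{71}{5} - \frac{2}{25}\right) + 69\right) = 16 \left(- \frac{357}{25} + 69\right) = 16 \cdot \frac{1368}{25} = \frac{21888}{25}$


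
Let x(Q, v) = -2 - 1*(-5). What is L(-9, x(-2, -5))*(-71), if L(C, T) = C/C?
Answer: -71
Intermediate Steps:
x(Q, v) = 3 (x(Q, v) = -2 + 5 = 3)
L(C, T) = 1
L(-9, x(-2, -5))*(-71) = 1*(-71) = -71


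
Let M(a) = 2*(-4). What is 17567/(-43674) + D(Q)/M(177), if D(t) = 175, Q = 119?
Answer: -3891743/174696 ≈ -22.277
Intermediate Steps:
M(a) = -8
17567/(-43674) + D(Q)/M(177) = 17567/(-43674) + 175/(-8) = 17567*(-1/43674) + 175*(-⅛) = -17567/43674 - 175/8 = -3891743/174696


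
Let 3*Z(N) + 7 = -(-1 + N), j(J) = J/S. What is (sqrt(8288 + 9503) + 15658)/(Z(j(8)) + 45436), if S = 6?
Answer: 70461/204451 + 9*sqrt(17791)/408902 ≈ 0.34757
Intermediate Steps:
j(J) = J/6
Z(N) = -2 - N/3 (Z(N) = -7/3 + (-(-1 + N))/3 = -7/3 + (1 - N)/3 = -7/3 + (1/3 - N/3) = -2 - N/3)
(sqrt(8288 + 9503) + 15658)/(Z(j(8)) + 45436) = (sqrt(8288 + 9503) + 15658)/((-2 - 8/18) + 45436) = (sqrt(17791) + 15658)/((-2 - 1/3*4/3) + 45436) = (15658 + sqrt(17791))/((-2 - 4/9) + 45436) = (15658 + sqrt(17791))/(-22/9 + 45436) = (15658 + sqrt(17791))/(408902/9) = (15658 + sqrt(17791))*(9/408902) = 70461/204451 + 9*sqrt(17791)/408902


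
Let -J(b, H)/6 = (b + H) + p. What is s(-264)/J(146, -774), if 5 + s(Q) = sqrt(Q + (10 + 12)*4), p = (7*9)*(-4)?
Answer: -1/1056 + I*sqrt(11)/1320 ≈ -0.00094697 + 0.0025126*I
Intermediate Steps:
p = -252 (p = 63*(-4) = -252)
s(Q) = -5 + sqrt(88 + Q) (s(Q) = -5 + sqrt(Q + (10 + 12)*4) = -5 + sqrt(Q + 22*4) = -5 + sqrt(Q + 88) = -5 + sqrt(88 + Q))
J(b, H) = 1512 - 6*H - 6*b (J(b, H) = -6*((b + H) - 252) = -6*((H + b) - 252) = -6*(-252 + H + b) = 1512 - 6*H - 6*b)
s(-264)/J(146, -774) = (-5 + sqrt(88 - 264))/(1512 - 6*(-774) - 6*146) = (-5 + sqrt(-176))/(1512 + 4644 - 876) = (-5 + 4*I*sqrt(11))/5280 = (-5 + 4*I*sqrt(11))*(1/5280) = -1/1056 + I*sqrt(11)/1320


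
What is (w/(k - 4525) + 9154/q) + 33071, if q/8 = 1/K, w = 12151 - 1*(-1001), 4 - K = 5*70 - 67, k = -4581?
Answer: -5211840851/18212 ≈ -2.8618e+5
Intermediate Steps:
K = -279 (K = 4 - (5*70 - 67) = 4 - (350 - 67) = 4 - 1*283 = 4 - 283 = -279)
w = 13152 (w = 12151 + 1001 = 13152)
q = -8/279 (q = 8/(-279) = 8*(-1/279) = -8/279 ≈ -0.028674)
(w/(k - 4525) + 9154/q) + 33071 = (13152/(-4581 - 4525) + 9154/(-8/279)) + 33071 = (13152/(-9106) + 9154*(-279/8)) + 33071 = (13152*(-1/9106) - 1276983/4) + 33071 = (-6576/4553 - 1276983/4) + 33071 = -5814129903/18212 + 33071 = -5211840851/18212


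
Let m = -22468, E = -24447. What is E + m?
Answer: -46915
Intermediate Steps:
E + m = -24447 - 22468 = -46915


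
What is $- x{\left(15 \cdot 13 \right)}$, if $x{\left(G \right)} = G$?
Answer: $-195$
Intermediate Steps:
$- x{\left(15 \cdot 13 \right)} = - 15 \cdot 13 = \left(-1\right) 195 = -195$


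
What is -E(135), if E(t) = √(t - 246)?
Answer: -I*√111 ≈ -10.536*I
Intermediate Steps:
E(t) = √(-246 + t)
-E(135) = -√(-246 + 135) = -√(-111) = -I*√111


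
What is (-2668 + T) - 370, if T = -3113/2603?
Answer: -7911027/2603 ≈ -3039.2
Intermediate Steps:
T = -3113/2603 (T = -3113*1/2603 = -3113/2603 ≈ -1.1959)
(-2668 + T) - 370 = (-2668 - 3113/2603) - 370 = -6947917/2603 - 370 = -7911027/2603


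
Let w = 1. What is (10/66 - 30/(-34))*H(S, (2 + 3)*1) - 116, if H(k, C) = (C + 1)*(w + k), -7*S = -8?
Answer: -134444/1309 ≈ -102.71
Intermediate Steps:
S = 8/7 (S = -1/7*(-8) = 8/7 ≈ 1.1429)
H(k, C) = (1 + C)*(1 + k) (H(k, C) = (C + 1)*(1 + k) = (1 + C)*(1 + k))
(10/66 - 30/(-34))*H(S, (2 + 3)*1) - 116 = (10/66 - 30/(-34))*(1 + (2 + 3)*1 + 8/7 + ((2 + 3)*1)*(8/7)) - 116 = (10*(1/66) - 30*(-1/34))*(1 + 5*1 + 8/7 + (5*1)*(8/7)) - 116 = (5/33 + 15/17)*(1 + 5 + 8/7 + 5*(8/7)) - 116 = 580*(1 + 5 + 8/7 + 40/7)/561 - 116 = (580/561)*(90/7) - 116 = 17400/1309 - 116 = -134444/1309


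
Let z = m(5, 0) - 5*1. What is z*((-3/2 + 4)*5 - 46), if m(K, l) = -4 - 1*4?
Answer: 871/2 ≈ 435.50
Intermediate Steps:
m(K, l) = -8 (m(K, l) = -4 - 4 = -8)
z = -13 (z = -8 - 5*1 = -8 - 5 = -13)
z*((-3/2 + 4)*5 - 46) = -13*((-3/2 + 4)*5 - 46) = -13*((5/2)*5 - 46) = -13*(25/2 - 46) = -13*(-67/2) = 871/2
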